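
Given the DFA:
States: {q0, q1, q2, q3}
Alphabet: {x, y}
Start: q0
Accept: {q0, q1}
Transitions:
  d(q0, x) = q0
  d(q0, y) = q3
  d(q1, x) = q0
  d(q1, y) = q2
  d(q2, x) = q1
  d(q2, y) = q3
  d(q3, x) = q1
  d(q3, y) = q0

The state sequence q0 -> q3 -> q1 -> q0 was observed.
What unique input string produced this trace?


Trace back each transition to find the symbol:
  q0 --[y]--> q3
  q3 --[x]--> q1
  q1 --[x]--> q0

"yxx"


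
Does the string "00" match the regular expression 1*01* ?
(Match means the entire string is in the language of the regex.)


|string| = 2; first = '0'; last = '0'

No, "00" does not match 1*01*


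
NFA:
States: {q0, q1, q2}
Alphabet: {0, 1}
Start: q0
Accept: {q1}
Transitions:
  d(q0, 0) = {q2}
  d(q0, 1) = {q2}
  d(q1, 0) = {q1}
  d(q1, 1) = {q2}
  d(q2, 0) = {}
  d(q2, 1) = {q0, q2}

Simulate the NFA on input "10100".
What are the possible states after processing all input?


Start: {q0}
  --1--> {q2}
  --0--> {}
  --1--> {}
  --0--> {}
  --0--> {}

{} (empty set, no valid transitions)


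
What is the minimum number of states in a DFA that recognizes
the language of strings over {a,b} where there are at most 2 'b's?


States: count = 0, 1, ..., 2 (all accepting; 3 states), plus a dead state for count > 2.
Total: 3 + 1 = 4.

4


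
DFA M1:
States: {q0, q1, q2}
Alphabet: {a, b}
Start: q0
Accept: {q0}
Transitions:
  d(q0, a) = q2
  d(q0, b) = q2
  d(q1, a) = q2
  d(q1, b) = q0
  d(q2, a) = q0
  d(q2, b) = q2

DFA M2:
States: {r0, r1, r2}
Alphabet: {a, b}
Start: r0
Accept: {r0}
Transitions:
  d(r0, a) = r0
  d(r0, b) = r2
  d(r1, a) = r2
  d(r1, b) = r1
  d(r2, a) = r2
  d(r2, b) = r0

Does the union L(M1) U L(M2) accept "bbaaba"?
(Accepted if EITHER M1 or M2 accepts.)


M1: final=q0 accepted=True
M2: final=r2 accepted=False

Yes, union accepts


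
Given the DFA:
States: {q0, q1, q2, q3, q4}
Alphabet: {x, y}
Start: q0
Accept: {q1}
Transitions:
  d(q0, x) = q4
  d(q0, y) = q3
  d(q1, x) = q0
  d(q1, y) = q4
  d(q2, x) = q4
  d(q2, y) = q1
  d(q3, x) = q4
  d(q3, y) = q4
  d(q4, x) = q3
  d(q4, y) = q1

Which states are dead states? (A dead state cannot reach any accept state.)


Forward reachability from each state:
  q0 -> reaches accept state q1 (live)
  q1 -> reaches accept state q1 (live)
  q2 -> reaches accept state q1 (live)
  q3 -> reaches accept state q1 (live)
  q4 -> reaches accept state q1 (live)

None (all states can reach an accept state)


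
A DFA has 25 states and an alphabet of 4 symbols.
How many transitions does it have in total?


Each state has exactly one transition per symbol.
25 * 4 = 100

100


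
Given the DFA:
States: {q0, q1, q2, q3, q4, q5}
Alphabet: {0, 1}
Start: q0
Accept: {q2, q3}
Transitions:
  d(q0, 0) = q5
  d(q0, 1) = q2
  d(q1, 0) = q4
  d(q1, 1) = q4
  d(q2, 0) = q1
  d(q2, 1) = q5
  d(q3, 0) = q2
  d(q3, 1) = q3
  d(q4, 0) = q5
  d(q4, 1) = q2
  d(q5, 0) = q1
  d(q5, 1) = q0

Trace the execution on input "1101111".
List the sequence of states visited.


Input: 1101111
d(q0, 1) = q2
d(q2, 1) = q5
d(q5, 0) = q1
d(q1, 1) = q4
d(q4, 1) = q2
d(q2, 1) = q5
d(q5, 1) = q0


q0 -> q2 -> q5 -> q1 -> q4 -> q2 -> q5 -> q0


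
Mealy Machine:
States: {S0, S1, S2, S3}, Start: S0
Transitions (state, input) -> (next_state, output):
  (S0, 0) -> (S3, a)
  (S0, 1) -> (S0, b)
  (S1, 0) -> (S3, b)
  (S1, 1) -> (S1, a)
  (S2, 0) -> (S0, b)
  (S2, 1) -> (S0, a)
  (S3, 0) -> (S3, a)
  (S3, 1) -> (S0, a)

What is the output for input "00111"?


Step-by-step:
  (S0, 0) -> (S3, a)
  (S3, 0) -> (S3, a)
  (S3, 1) -> (S0, a)
  (S0, 1) -> (S0, b)
  (S0, 1) -> (S0, b)

"aaabb"


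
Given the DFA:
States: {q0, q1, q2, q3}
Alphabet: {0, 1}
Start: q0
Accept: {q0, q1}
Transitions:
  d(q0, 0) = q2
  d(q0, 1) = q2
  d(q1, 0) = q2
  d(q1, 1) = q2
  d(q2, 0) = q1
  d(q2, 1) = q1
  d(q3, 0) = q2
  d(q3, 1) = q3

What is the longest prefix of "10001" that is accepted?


Run the DFA, marking each prefix where the state is accepting:
  "" -> q0 [accept]
  "1" -> q2 [reject]
  "10" -> q1 [accept]
  "100" -> q2 [reject]
  "1000" -> q1 [accept]
  "10001" -> q2 [reject]

"1000"


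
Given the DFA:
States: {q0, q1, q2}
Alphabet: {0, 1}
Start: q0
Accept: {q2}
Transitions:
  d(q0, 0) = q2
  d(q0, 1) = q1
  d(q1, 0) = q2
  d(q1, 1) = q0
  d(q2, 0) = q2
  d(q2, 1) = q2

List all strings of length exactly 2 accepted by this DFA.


All strings of length 2: 4 total
Accepted: 3

"00", "01", "10"


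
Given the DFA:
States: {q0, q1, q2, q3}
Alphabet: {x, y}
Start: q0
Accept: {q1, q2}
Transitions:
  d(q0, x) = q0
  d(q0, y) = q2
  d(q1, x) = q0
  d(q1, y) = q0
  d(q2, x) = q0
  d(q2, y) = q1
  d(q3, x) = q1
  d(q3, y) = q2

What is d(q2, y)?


Looking up transition d(q2, y)

q1


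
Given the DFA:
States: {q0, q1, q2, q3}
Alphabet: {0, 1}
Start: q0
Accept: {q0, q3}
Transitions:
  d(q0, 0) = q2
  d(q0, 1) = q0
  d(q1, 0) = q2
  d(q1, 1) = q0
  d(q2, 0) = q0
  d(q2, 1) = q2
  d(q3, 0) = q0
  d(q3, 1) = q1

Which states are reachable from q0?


BFS from q0:
  layer 0: {q0}
  layer 1: {q2}

{q0, q2}


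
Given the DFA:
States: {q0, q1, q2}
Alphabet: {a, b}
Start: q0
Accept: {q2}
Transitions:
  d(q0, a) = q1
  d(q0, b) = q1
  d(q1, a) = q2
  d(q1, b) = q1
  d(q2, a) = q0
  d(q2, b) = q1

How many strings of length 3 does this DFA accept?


Enumerating all length-3 strings:
  "aaa" -> q0 [reject]
  "aab" -> q1 [reject]
  "aba" -> q2 [accept]
  "abb" -> q1 [reject]
  "baa" -> q0 [reject]
  "bab" -> q1 [reject]
  "bba" -> q2 [accept]
  "bbb" -> q1 [reject]

2 out of 8


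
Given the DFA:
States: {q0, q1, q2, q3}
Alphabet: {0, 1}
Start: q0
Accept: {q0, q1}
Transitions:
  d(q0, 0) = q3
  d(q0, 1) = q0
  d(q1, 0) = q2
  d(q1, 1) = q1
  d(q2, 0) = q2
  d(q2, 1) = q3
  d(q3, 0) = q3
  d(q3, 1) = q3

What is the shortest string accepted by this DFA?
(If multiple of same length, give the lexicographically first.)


BFS by string length (lex-first path to each state shown):
  len 0: q0<-""
Found accept state at length 0.

"" (empty string)


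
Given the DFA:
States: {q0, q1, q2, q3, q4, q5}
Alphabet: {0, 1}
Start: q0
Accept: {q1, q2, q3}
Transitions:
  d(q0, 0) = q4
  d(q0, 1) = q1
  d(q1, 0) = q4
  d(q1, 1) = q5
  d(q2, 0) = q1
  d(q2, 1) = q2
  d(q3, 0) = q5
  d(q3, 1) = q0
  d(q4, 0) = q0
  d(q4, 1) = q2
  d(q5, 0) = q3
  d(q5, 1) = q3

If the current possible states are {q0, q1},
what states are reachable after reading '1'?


Apply transition on '1' from each current state:
  d(q0, 1) = q1
  d(q1, 1) = q5

{q1, q5}


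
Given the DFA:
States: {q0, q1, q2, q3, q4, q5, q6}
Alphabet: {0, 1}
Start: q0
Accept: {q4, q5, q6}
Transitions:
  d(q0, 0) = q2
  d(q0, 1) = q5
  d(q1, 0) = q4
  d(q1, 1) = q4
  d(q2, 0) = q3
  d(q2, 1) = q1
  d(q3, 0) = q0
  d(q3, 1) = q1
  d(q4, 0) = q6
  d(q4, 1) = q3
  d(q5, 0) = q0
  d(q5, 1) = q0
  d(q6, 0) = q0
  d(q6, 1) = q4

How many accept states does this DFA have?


Accept states listed: {q4, q5, q6}
Counting: q4(1) q5(2) q6(3)

3


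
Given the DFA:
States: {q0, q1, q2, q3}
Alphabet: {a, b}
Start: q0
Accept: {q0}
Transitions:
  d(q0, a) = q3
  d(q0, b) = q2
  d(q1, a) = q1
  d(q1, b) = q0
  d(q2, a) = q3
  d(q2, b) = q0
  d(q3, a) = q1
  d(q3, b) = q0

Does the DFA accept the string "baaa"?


Trace: q0 -> q2 -> q3 -> q1 -> q1
Final state: q1
Accept states: {q0}

No, rejected (final state q1 is not an accept state)


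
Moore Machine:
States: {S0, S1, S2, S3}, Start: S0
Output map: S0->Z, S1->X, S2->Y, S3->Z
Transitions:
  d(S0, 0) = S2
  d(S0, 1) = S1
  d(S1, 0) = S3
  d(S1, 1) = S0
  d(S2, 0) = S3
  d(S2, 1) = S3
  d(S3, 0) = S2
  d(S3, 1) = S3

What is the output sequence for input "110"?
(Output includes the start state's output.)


Start: S0 (output Z)
  --1--> S1 (output X)
  --1--> S0 (output Z)
  --0--> S2 (output Y)

"ZXZY"


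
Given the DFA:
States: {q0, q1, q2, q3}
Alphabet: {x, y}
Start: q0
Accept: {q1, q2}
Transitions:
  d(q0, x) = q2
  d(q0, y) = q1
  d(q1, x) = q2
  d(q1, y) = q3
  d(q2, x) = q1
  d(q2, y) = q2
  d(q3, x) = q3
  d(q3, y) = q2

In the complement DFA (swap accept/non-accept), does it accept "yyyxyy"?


Trace: q0 -> q1 -> q3 -> q2 -> q1 -> q3 -> q2
Final: q2
Original accept: {q1, q2}
Complement: q2 is in original accept

No, complement rejects (original accepts)


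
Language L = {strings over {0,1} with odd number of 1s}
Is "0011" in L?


count('1') = 2; 2 mod 2 = 0

No, "0011" is not in L


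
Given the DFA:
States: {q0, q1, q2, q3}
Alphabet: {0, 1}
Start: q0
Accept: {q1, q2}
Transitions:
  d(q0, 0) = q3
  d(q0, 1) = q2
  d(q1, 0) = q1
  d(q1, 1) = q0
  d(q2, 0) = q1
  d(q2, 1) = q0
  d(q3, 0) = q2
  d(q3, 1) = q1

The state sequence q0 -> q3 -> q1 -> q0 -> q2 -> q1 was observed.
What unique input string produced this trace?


Trace back each transition to find the symbol:
  q0 --[0]--> q3
  q3 --[1]--> q1
  q1 --[1]--> q0
  q0 --[1]--> q2
  q2 --[0]--> q1

"01110"


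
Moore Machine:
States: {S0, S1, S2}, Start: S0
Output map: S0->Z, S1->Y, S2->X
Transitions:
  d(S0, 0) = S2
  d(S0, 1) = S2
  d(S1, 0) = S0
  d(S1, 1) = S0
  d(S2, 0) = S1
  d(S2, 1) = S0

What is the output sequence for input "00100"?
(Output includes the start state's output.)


Start: S0 (output Z)
  --0--> S2 (output X)
  --0--> S1 (output Y)
  --1--> S0 (output Z)
  --0--> S2 (output X)
  --0--> S1 (output Y)

"ZXYZXY"


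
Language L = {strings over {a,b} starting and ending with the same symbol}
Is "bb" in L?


first = 'b', last = 'b'

Yes, "bb" is in L


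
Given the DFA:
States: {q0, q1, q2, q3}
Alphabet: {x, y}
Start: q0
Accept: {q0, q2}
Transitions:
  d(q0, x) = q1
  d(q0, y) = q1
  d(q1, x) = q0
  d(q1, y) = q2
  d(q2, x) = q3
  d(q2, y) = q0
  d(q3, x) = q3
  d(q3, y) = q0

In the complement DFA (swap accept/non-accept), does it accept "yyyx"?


Trace: q0 -> q1 -> q2 -> q0 -> q1
Final: q1
Original accept: {q0, q2}
Complement: q1 is not in original accept

Yes, complement accepts (original rejects)


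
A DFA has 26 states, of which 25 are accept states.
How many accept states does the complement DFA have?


Complement swaps accept and non-accept states.
26 - 25 = 1

1


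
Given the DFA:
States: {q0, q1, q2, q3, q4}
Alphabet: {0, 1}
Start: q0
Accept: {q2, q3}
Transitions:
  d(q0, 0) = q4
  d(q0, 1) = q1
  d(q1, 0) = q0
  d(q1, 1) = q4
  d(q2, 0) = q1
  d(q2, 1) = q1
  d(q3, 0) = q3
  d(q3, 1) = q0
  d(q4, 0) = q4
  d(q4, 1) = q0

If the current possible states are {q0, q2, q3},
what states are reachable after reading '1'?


Apply transition on '1' from each current state:
  d(q0, 1) = q1
  d(q2, 1) = q1
  d(q3, 1) = q0

{q0, q1}


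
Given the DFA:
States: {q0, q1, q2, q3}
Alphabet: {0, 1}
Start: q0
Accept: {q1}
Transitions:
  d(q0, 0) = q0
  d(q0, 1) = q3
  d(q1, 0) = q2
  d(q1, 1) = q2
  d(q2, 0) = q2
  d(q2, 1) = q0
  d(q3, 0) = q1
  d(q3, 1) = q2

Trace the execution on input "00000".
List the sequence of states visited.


Input: 00000
d(q0, 0) = q0
d(q0, 0) = q0
d(q0, 0) = q0
d(q0, 0) = q0
d(q0, 0) = q0


q0 -> q0 -> q0 -> q0 -> q0 -> q0


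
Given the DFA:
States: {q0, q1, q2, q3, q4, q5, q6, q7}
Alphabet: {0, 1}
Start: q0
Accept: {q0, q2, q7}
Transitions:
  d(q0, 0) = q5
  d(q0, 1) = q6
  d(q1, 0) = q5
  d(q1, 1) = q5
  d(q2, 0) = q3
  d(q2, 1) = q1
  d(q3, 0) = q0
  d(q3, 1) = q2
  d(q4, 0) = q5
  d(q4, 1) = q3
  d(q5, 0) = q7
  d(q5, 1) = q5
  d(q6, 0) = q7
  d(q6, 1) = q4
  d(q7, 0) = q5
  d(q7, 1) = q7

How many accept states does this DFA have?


Accept states listed: {q0, q2, q7}
Counting: q0(1) q2(2) q7(3)

3


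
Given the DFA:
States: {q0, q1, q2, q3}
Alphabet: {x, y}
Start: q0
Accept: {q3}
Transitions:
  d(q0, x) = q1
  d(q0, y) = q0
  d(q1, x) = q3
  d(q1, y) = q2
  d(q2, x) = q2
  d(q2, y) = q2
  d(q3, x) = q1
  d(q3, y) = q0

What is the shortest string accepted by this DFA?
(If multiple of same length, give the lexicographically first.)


BFS by string length (lex-first path to each state shown):
  len 0: q0<-""
  len 1: q0<-"y", q1<-"x"
  len 2: q0<-"yy", q1<-"yx", q2<-"xy", q3<-"xx"
Found accept state at length 2.

"xx"


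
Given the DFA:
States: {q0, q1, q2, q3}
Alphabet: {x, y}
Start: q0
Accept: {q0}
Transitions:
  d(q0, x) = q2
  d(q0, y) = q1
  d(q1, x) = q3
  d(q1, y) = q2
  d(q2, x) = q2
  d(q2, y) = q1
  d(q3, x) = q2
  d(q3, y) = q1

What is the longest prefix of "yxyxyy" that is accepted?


Run the DFA, marking each prefix where the state is accepting:
  "" -> q0 [accept]
  "y" -> q1 [reject]
  "yx" -> q3 [reject]
  "yxy" -> q1 [reject]
  "yxyx" -> q3 [reject]
  "yxyxy" -> q1 [reject]
  "yxyxyy" -> q2 [reject]

""


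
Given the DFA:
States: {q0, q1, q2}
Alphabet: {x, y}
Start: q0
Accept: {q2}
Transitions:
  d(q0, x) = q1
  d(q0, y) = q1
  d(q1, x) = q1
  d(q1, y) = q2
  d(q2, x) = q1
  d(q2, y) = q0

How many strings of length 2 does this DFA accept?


Enumerating all length-2 strings:
  "xx" -> q1 [reject]
  "xy" -> q2 [accept]
  "yx" -> q1 [reject]
  "yy" -> q2 [accept]

2 out of 4


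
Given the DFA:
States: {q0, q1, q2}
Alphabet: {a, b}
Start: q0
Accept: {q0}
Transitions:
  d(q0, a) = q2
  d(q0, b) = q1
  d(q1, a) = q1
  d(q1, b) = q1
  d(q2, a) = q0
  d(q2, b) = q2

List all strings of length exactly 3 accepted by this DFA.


All strings of length 3: 8 total
Accepted: 1

"aba"


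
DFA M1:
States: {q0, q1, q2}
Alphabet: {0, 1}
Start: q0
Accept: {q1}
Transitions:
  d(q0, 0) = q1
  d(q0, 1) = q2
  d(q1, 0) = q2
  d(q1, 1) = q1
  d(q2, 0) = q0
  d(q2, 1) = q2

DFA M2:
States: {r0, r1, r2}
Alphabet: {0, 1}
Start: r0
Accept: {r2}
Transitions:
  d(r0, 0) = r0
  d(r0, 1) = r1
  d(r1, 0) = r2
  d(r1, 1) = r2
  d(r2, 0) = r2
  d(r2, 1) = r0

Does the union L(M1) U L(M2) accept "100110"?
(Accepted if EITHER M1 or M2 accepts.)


M1: final=q2 accepted=False
M2: final=r2 accepted=True

Yes, union accepts


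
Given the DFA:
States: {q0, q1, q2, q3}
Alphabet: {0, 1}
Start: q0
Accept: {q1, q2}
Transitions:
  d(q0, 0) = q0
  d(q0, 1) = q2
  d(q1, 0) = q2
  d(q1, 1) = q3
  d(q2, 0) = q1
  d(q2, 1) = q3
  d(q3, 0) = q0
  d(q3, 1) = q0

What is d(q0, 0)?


Looking up transition d(q0, 0)

q0


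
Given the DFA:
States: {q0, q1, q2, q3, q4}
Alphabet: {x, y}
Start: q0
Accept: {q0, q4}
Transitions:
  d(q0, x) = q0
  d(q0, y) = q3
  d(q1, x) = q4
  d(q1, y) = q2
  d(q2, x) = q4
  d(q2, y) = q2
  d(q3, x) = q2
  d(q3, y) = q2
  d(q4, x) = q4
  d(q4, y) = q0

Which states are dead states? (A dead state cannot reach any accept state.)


Forward reachability from each state:
  q0 -> reaches accept state q0 (live)
  q1 -> reaches accept state q0 (live)
  q2 -> reaches accept state q0 (live)
  q3 -> reaches accept state q0 (live)
  q4 -> reaches accept state q0 (live)

None (all states can reach an accept state)


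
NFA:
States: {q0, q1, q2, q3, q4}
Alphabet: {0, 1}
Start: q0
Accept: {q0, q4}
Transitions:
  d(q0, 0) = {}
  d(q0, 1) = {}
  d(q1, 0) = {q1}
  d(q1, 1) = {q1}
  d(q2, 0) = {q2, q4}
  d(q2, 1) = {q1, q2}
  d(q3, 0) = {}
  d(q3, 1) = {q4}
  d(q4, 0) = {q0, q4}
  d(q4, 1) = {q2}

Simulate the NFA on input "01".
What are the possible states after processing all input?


Start: {q0}
  --0--> {}
  --1--> {}

{} (empty set, no valid transitions)


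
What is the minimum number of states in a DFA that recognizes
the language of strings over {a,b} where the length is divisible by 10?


States track (length) mod 10.
Need 10 states: one per remainder 0..9; accept = remainder 0.

10


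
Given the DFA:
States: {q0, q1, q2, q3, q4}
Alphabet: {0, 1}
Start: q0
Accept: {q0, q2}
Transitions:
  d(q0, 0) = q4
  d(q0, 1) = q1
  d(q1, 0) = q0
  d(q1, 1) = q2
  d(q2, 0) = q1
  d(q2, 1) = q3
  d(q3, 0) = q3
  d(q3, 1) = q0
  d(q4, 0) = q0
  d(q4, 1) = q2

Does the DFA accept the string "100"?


Trace: q0 -> q1 -> q0 -> q4
Final state: q4
Accept states: {q0, q2}

No, rejected (final state q4 is not an accept state)


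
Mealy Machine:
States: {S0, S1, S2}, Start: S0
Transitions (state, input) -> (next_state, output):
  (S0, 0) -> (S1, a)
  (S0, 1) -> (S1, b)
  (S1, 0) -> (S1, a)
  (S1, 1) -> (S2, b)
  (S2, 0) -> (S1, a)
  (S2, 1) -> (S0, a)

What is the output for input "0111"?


Step-by-step:
  (S0, 0) -> (S1, a)
  (S1, 1) -> (S2, b)
  (S2, 1) -> (S0, a)
  (S0, 1) -> (S1, b)

"abab"


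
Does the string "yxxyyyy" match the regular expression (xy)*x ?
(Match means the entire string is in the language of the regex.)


|string| = 7; first = 'y'; last = 'y'

No, "yxxyyyy" does not match (xy)*x


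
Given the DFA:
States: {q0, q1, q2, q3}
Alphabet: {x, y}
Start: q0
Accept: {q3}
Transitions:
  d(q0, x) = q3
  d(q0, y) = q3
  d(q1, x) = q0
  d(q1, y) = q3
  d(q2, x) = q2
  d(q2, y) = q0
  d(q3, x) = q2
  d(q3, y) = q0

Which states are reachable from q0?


BFS from q0:
  layer 0: {q0}
  layer 1: {q3}
  layer 2: {q2}

{q0, q2, q3}


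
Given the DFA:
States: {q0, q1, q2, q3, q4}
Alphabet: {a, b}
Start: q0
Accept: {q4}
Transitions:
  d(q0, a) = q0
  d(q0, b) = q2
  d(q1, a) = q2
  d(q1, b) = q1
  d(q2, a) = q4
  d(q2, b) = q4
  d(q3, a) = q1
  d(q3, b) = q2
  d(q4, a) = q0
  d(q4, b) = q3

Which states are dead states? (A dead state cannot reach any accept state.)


Forward reachability from each state:
  q0 -> reaches accept state q4 (live)
  q1 -> reaches accept state q4 (live)
  q2 -> reaches accept state q4 (live)
  q3 -> reaches accept state q4 (live)
  q4 -> reaches accept state q4 (live)

None (all states can reach an accept state)


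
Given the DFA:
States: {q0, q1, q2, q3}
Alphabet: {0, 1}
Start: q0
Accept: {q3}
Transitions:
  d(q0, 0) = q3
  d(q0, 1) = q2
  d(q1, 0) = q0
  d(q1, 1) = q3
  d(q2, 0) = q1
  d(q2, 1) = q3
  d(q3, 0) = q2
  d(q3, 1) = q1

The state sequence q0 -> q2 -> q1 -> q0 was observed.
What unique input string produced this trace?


Trace back each transition to find the symbol:
  q0 --[1]--> q2
  q2 --[0]--> q1
  q1 --[0]--> q0

"100"


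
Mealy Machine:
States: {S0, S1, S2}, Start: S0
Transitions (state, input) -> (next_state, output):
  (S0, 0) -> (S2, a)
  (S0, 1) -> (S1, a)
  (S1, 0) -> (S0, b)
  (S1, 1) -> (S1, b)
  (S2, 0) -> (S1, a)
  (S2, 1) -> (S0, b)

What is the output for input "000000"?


Step-by-step:
  (S0, 0) -> (S2, a)
  (S2, 0) -> (S1, a)
  (S1, 0) -> (S0, b)
  (S0, 0) -> (S2, a)
  (S2, 0) -> (S1, a)
  (S1, 0) -> (S0, b)

"aabaab"


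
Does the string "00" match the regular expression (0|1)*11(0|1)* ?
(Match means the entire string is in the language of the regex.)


|string| = 2; first = '0'; last = '0'

No, "00" does not match (0|1)*11(0|1)*


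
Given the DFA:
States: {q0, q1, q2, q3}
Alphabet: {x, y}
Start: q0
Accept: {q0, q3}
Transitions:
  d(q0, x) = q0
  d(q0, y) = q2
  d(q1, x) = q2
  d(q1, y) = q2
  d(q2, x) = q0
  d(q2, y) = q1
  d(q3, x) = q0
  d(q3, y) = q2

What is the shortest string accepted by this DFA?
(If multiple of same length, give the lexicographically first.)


BFS by string length (lex-first path to each state shown):
  len 0: q0<-""
Found accept state at length 0.

"" (empty string)


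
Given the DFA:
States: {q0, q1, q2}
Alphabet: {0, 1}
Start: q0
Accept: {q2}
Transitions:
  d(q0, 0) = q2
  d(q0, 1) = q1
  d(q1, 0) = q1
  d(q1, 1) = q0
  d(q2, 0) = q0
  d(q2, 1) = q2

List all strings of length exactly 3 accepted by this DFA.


All strings of length 3: 8 total
Accepted: 3

"000", "011", "110"


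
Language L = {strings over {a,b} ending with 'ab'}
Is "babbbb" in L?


last two symbols = 'bb'

No, "babbbb" is not in L


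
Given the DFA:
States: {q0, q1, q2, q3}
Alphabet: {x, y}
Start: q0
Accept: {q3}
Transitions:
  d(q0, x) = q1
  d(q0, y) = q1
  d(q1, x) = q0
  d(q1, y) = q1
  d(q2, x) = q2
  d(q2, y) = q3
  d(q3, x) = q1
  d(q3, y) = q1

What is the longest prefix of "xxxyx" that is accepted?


Run the DFA, marking each prefix where the state is accepting:
  "" -> q0 [reject]
  "x" -> q1 [reject]
  "xx" -> q0 [reject]
  "xxx" -> q1 [reject]
  "xxxy" -> q1 [reject]
  "xxxyx" -> q0 [reject]

No prefix is accepted


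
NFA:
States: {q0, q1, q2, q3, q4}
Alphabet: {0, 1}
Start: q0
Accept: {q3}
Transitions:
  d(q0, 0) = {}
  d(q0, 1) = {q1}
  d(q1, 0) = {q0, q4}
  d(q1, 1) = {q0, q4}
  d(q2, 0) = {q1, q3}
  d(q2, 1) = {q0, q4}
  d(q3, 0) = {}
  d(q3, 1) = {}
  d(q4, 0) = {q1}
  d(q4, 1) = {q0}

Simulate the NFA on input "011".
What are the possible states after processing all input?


Start: {q0}
  --0--> {}
  --1--> {}
  --1--> {}

{} (empty set, no valid transitions)


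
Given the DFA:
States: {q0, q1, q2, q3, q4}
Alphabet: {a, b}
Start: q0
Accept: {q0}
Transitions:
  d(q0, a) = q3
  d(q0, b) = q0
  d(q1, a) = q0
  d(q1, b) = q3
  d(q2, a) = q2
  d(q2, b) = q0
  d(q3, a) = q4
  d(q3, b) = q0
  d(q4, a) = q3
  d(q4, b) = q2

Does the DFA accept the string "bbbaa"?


Trace: q0 -> q0 -> q0 -> q0 -> q3 -> q4
Final state: q4
Accept states: {q0}

No, rejected (final state q4 is not an accept state)


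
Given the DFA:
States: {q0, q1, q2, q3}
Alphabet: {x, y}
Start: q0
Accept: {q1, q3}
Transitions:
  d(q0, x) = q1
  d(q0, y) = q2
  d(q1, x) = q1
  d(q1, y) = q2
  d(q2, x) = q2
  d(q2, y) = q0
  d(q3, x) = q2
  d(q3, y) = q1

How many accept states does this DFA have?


Accept states listed: {q1, q3}
Counting: q1(1) q3(2)

2


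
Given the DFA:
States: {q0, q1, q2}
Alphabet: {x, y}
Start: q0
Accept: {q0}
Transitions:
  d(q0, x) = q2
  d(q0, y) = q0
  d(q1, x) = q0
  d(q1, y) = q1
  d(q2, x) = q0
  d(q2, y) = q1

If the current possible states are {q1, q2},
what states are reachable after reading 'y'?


Apply transition on 'y' from each current state:
  d(q1, y) = q1
  d(q2, y) = q1

{q1}


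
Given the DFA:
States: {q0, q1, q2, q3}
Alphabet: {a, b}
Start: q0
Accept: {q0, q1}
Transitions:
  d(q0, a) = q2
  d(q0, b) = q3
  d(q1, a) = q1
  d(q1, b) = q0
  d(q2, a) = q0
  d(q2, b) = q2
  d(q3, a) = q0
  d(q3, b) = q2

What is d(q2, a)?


Looking up transition d(q2, a)

q0


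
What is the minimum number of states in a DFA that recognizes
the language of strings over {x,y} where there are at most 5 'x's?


States: count = 0, 1, ..., 5 (all accepting; 6 states), plus a dead state for count > 5.
Total: 6 + 1 = 7.

7


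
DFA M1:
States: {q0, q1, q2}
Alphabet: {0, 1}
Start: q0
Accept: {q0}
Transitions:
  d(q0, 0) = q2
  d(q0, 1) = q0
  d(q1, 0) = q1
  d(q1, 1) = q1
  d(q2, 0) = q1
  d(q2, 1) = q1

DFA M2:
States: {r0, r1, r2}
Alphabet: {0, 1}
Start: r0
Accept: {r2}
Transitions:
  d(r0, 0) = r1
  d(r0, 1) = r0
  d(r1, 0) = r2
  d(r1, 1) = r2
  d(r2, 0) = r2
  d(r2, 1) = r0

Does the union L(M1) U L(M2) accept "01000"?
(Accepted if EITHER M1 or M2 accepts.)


M1: final=q1 accepted=False
M2: final=r2 accepted=True

Yes, union accepts


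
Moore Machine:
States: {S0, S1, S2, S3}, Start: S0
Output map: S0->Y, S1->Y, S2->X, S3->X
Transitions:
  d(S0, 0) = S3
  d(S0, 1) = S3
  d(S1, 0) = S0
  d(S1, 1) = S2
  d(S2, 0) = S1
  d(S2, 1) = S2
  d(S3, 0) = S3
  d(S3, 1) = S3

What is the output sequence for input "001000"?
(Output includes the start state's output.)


Start: S0 (output Y)
  --0--> S3 (output X)
  --0--> S3 (output X)
  --1--> S3 (output X)
  --0--> S3 (output X)
  --0--> S3 (output X)
  --0--> S3 (output X)

"YXXXXXX"


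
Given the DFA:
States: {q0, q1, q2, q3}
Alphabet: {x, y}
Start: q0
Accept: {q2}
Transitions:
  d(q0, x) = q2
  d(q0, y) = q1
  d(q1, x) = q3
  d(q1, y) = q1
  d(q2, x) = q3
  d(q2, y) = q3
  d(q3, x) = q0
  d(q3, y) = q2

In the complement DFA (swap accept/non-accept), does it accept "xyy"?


Trace: q0 -> q2 -> q3 -> q2
Final: q2
Original accept: {q2}
Complement: q2 is in original accept

No, complement rejects (original accepts)


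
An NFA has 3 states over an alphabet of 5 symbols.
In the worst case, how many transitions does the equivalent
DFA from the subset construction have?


Subset construction: one DFA state per subset of NFA states = 2^3 = 8 states.
Each DFA state has 5 outgoing transitions: 8 * 5 = 40

40


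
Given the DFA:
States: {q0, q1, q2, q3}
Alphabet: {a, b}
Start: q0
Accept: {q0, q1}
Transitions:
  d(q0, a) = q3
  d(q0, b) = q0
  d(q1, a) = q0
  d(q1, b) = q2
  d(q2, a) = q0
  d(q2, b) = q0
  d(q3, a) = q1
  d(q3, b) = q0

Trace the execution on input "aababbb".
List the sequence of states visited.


Input: aababbb
d(q0, a) = q3
d(q3, a) = q1
d(q1, b) = q2
d(q2, a) = q0
d(q0, b) = q0
d(q0, b) = q0
d(q0, b) = q0


q0 -> q3 -> q1 -> q2 -> q0 -> q0 -> q0 -> q0


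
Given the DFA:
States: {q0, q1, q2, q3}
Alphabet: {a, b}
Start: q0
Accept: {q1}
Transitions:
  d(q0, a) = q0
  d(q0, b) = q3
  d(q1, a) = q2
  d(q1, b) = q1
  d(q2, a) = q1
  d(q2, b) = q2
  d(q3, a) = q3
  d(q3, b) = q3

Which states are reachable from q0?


BFS from q0:
  layer 0: {q0}
  layer 1: {q3}

{q0, q3}


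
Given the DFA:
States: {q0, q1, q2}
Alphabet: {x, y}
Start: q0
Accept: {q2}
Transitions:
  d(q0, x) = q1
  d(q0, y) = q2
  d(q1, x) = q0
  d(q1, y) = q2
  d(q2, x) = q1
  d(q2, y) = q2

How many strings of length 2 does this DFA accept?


Enumerating all length-2 strings:
  "xx" -> q0 [reject]
  "xy" -> q2 [accept]
  "yx" -> q1 [reject]
  "yy" -> q2 [accept]

2 out of 4


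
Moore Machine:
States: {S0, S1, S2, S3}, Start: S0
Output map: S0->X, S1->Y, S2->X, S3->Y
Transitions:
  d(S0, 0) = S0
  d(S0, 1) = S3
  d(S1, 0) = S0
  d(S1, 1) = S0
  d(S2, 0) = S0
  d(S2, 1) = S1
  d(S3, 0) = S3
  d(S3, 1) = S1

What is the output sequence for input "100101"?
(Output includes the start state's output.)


Start: S0 (output X)
  --1--> S3 (output Y)
  --0--> S3 (output Y)
  --0--> S3 (output Y)
  --1--> S1 (output Y)
  --0--> S0 (output X)
  --1--> S3 (output Y)

"XYYYYXY"


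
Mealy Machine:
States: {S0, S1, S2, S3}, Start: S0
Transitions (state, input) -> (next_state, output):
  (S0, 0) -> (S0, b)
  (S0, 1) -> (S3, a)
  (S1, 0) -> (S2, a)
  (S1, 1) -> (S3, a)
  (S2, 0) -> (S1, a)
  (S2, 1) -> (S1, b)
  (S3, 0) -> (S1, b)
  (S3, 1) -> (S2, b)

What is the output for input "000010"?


Step-by-step:
  (S0, 0) -> (S0, b)
  (S0, 0) -> (S0, b)
  (S0, 0) -> (S0, b)
  (S0, 0) -> (S0, b)
  (S0, 1) -> (S3, a)
  (S3, 0) -> (S1, b)

"bbbbab"


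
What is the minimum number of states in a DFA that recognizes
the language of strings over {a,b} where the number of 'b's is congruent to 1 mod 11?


States track (count of 'b') mod 11.
Need 11 states: one per remainder 0..10; accept = remainder 1.

11


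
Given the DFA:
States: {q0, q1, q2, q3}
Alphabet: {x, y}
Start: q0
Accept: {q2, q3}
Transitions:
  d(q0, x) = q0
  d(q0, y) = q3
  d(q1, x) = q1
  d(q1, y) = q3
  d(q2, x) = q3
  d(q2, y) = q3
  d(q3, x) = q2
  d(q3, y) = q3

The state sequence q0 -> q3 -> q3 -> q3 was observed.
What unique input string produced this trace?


Trace back each transition to find the symbol:
  q0 --[y]--> q3
  q3 --[y]--> q3
  q3 --[y]--> q3

"yyy"


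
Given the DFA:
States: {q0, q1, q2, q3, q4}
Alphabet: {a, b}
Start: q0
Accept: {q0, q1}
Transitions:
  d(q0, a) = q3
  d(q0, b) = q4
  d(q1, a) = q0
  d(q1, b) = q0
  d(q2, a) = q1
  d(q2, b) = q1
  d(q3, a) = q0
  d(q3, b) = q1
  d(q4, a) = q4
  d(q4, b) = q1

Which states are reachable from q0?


BFS from q0:
  layer 0: {q0}
  layer 1: {q3, q4}
  layer 2: {q1}

{q0, q1, q3, q4}


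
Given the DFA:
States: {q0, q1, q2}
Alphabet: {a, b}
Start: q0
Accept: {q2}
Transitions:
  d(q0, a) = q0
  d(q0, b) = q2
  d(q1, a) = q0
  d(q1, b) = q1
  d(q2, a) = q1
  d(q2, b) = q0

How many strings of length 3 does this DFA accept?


Enumerating all length-3 strings:
  "aaa" -> q0 [reject]
  "aab" -> q2 [accept]
  "aba" -> q1 [reject]
  "abb" -> q0 [reject]
  "baa" -> q0 [reject]
  "bab" -> q1 [reject]
  "bba" -> q0 [reject]
  "bbb" -> q2 [accept]

2 out of 8


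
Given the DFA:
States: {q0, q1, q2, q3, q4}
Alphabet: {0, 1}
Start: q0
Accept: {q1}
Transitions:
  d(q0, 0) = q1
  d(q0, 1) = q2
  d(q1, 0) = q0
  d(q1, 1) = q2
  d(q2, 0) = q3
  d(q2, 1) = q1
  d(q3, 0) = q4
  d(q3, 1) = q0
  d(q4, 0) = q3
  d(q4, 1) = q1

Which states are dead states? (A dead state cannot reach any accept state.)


Forward reachability from each state:
  q0 -> reaches accept state q1 (live)
  q1 -> reaches accept state q1 (live)
  q2 -> reaches accept state q1 (live)
  q3 -> reaches accept state q1 (live)
  q4 -> reaches accept state q1 (live)

None (all states can reach an accept state)


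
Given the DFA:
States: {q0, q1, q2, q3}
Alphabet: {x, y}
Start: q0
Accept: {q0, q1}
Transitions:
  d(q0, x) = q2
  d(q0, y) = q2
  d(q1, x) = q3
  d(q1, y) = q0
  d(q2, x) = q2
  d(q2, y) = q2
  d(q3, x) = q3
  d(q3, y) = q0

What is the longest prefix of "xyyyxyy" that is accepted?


Run the DFA, marking each prefix where the state is accepting:
  "" -> q0 [accept]
  "x" -> q2 [reject]
  "xy" -> q2 [reject]
  "xyy" -> q2 [reject]
  "xyyy" -> q2 [reject]
  "xyyyx" -> q2 [reject]
  "xyyyxy" -> q2 [reject]
  "xyyyxyy" -> q2 [reject]

""


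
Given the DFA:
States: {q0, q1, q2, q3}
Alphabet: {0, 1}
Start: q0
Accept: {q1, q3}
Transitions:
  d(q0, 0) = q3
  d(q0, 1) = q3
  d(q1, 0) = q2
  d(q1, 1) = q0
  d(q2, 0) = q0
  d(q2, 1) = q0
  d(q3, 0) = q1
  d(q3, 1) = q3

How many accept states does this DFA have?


Accept states listed: {q1, q3}
Counting: q1(1) q3(2)

2


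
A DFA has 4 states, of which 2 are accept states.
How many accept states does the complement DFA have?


Complement swaps accept and non-accept states.
4 - 2 = 2

2


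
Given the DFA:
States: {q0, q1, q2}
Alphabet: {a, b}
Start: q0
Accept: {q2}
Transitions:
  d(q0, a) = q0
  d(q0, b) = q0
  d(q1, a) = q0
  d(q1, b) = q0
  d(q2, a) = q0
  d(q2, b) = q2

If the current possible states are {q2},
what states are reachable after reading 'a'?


Apply transition on 'a' from each current state:
  d(q2, a) = q0

{q0}


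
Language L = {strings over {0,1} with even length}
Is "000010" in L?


length = 6; 6 mod 2 = 0

Yes, "000010" is in L


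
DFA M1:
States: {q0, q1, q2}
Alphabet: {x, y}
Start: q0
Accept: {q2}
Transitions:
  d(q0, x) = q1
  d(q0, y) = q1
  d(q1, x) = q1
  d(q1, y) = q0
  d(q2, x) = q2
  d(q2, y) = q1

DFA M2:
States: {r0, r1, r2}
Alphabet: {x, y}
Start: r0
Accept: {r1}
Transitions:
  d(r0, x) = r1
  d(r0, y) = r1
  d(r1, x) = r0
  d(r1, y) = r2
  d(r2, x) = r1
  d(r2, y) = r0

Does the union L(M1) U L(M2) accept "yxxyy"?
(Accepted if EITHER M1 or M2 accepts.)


M1: final=q1 accepted=False
M2: final=r0 accepted=False

No, union rejects (neither accepts)


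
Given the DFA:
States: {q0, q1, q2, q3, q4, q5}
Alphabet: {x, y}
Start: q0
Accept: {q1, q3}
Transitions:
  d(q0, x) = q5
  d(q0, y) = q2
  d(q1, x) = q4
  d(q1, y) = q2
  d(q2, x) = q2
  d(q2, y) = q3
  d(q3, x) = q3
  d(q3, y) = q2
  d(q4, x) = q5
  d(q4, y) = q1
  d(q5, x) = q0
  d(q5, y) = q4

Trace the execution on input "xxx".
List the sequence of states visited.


Input: xxx
d(q0, x) = q5
d(q5, x) = q0
d(q0, x) = q5


q0 -> q5 -> q0 -> q5


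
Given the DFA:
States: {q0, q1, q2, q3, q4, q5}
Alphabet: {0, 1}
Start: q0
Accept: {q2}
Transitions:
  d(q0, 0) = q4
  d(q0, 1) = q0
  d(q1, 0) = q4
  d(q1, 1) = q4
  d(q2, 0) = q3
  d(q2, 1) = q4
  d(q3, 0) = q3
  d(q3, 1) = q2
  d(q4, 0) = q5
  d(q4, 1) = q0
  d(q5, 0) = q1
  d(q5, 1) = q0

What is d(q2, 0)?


Looking up transition d(q2, 0)

q3


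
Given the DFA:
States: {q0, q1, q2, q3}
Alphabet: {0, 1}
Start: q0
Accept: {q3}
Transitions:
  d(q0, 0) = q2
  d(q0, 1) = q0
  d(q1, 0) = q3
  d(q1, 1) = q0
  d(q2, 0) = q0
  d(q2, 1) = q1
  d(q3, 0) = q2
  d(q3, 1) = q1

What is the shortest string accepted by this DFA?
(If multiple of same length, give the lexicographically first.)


BFS by string length (lex-first path to each state shown):
  len 0: q0<-""
  len 1: q0<-"1", q2<-"0"
  len 2: q0<-"00", q1<-"01", q2<-"10"
  len 3: q0<-"001", q1<-"101", q2<-"000", q3<-"010"
Found accept state at length 3.

"010"


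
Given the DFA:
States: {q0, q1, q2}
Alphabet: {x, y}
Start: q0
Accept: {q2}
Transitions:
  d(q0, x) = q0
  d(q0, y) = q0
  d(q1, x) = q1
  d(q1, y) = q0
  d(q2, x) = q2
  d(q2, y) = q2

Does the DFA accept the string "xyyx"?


Trace: q0 -> q0 -> q0 -> q0 -> q0
Final state: q0
Accept states: {q2}

No, rejected (final state q0 is not an accept state)


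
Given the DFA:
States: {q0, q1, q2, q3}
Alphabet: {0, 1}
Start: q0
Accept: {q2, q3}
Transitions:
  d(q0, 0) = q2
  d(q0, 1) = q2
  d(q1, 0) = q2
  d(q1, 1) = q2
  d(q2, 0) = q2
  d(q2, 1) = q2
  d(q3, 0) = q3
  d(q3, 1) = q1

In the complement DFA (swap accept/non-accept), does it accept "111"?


Trace: q0 -> q2 -> q2 -> q2
Final: q2
Original accept: {q2, q3}
Complement: q2 is in original accept

No, complement rejects (original accepts)


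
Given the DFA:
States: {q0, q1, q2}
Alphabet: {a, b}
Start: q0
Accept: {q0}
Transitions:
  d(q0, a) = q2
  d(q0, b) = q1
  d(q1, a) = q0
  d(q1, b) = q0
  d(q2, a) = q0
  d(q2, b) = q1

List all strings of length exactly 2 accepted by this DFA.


All strings of length 2: 4 total
Accepted: 3

"aa", "ba", "bb"


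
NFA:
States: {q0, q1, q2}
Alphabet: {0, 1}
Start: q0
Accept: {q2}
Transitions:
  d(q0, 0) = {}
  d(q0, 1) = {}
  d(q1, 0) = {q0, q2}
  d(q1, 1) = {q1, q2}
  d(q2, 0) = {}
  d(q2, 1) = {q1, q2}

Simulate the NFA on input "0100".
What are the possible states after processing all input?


Start: {q0}
  --0--> {}
  --1--> {}
  --0--> {}
  --0--> {}

{} (empty set, no valid transitions)


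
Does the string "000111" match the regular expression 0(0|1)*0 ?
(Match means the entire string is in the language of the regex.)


|string| = 6; first = '0'; last = '1'

No, "000111" does not match 0(0|1)*0


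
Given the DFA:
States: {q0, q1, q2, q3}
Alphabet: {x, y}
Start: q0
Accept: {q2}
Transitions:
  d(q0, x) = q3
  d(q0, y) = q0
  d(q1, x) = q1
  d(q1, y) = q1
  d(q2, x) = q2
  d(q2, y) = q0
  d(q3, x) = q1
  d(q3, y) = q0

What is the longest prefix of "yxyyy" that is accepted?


Run the DFA, marking each prefix where the state is accepting:
  "" -> q0 [reject]
  "y" -> q0 [reject]
  "yx" -> q3 [reject]
  "yxy" -> q0 [reject]
  "yxyy" -> q0 [reject]
  "yxyyy" -> q0 [reject]

No prefix is accepted


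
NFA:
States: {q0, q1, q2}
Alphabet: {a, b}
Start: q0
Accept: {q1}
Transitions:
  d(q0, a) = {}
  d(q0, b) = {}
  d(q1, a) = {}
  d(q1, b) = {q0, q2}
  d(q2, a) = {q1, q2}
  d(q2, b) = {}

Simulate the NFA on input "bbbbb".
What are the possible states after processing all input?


Start: {q0}
  --b--> {}
  --b--> {}
  --b--> {}
  --b--> {}
  --b--> {}

{} (empty set, no valid transitions)


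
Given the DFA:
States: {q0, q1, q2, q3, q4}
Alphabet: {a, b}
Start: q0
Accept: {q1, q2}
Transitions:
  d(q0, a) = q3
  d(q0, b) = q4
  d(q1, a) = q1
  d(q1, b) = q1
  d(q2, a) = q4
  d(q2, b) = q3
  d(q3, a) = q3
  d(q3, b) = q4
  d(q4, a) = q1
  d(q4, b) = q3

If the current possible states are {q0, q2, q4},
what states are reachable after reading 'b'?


Apply transition on 'b' from each current state:
  d(q0, b) = q4
  d(q2, b) = q3
  d(q4, b) = q3

{q3, q4}


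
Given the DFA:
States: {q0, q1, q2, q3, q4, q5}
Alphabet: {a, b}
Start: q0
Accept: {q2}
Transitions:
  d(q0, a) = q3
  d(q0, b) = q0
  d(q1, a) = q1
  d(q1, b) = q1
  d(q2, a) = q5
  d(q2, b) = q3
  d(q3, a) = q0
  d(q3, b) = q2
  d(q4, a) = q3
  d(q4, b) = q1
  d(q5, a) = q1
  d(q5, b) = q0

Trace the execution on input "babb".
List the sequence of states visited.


Input: babb
d(q0, b) = q0
d(q0, a) = q3
d(q3, b) = q2
d(q2, b) = q3


q0 -> q0 -> q3 -> q2 -> q3


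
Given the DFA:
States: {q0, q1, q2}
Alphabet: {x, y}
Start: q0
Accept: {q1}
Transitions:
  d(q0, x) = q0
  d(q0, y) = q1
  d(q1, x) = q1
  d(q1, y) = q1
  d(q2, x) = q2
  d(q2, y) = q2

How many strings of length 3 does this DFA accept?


Enumerating all length-3 strings:
  "xxx" -> q0 [reject]
  "xxy" -> q1 [accept]
  "xyx" -> q1 [accept]
  "xyy" -> q1 [accept]
  "yxx" -> q1 [accept]
  "yxy" -> q1 [accept]
  "yyx" -> q1 [accept]
  "yyy" -> q1 [accept]

7 out of 8


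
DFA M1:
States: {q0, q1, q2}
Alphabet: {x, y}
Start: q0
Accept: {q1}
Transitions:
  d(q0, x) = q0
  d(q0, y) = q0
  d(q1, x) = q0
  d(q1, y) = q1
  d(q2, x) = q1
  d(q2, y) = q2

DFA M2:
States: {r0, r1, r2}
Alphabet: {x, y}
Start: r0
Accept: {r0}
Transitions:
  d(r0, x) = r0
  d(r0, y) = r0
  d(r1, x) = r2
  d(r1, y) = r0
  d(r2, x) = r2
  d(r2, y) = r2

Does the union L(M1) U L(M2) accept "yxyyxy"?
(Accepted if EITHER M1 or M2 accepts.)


M1: final=q0 accepted=False
M2: final=r0 accepted=True

Yes, union accepts


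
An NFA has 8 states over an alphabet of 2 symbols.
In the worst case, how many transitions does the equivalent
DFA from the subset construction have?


Subset construction: one DFA state per subset of NFA states = 2^8 = 256 states.
Each DFA state has 2 outgoing transitions: 256 * 2 = 512

512


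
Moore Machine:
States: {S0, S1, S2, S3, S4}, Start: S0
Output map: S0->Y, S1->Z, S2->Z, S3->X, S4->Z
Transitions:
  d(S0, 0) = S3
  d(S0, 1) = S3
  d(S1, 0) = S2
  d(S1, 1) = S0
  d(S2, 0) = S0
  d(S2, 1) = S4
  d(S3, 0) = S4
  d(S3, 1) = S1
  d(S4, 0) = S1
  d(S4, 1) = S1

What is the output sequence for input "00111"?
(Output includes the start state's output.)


Start: S0 (output Y)
  --0--> S3 (output X)
  --0--> S4 (output Z)
  --1--> S1 (output Z)
  --1--> S0 (output Y)
  --1--> S3 (output X)

"YXZZYX"


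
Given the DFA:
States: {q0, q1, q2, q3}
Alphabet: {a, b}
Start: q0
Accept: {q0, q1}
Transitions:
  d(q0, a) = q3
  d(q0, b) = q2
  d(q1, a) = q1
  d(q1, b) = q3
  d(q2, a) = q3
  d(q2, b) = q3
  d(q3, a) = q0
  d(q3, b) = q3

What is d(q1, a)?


Looking up transition d(q1, a)

q1


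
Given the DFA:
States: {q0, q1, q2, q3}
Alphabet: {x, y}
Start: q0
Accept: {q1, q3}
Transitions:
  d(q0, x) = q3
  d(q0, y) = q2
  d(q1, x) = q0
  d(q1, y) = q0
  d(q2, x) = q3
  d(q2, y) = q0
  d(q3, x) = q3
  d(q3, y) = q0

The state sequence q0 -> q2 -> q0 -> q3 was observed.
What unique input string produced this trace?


Trace back each transition to find the symbol:
  q0 --[y]--> q2
  q2 --[y]--> q0
  q0 --[x]--> q3

"yyx"


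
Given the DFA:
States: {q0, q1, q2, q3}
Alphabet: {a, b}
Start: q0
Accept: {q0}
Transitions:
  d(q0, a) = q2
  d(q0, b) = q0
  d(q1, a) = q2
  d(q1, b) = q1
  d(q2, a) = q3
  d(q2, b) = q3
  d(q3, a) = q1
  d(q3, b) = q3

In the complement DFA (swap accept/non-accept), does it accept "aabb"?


Trace: q0 -> q2 -> q3 -> q3 -> q3
Final: q3
Original accept: {q0}
Complement: q3 is not in original accept

Yes, complement accepts (original rejects)


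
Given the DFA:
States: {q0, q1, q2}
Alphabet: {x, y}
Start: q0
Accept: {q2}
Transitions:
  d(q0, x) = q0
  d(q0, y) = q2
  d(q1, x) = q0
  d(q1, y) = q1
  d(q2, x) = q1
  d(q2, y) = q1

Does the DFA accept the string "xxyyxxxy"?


Trace: q0 -> q0 -> q0 -> q2 -> q1 -> q0 -> q0 -> q0 -> q2
Final state: q2
Accept states: {q2}

Yes, accepted (final state q2 is an accept state)


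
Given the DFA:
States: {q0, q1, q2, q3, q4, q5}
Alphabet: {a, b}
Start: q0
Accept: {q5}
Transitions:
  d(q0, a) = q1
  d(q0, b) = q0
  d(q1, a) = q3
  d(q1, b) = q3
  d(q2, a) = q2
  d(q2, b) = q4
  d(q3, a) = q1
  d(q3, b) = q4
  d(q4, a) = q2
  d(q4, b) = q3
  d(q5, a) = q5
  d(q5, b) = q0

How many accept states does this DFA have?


Accept states listed: {q5}
Counting: q5(1)

1


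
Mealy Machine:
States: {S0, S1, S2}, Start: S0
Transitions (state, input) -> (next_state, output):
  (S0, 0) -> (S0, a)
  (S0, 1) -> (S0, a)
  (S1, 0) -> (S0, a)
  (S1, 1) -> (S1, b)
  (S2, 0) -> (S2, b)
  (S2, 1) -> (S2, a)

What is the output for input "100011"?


Step-by-step:
  (S0, 1) -> (S0, a)
  (S0, 0) -> (S0, a)
  (S0, 0) -> (S0, a)
  (S0, 0) -> (S0, a)
  (S0, 1) -> (S0, a)
  (S0, 1) -> (S0, a)

"aaaaaa"


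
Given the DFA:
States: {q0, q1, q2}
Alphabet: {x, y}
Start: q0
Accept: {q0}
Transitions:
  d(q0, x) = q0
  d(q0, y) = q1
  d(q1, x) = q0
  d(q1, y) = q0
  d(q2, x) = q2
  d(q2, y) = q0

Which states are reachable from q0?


BFS from q0:
  layer 0: {q0}
  layer 1: {q1}

{q0, q1}


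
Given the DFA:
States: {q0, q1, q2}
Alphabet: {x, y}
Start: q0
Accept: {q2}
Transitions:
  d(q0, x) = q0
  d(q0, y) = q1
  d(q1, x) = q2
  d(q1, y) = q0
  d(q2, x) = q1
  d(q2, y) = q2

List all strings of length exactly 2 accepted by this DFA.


All strings of length 2: 4 total
Accepted: 1

"yx"
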